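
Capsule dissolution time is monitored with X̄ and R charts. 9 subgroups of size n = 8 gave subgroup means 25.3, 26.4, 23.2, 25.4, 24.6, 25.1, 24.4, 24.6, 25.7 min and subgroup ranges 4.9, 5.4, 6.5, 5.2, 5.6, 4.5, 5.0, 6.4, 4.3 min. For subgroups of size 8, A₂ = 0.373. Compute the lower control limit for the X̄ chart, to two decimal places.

X̄̄ = (25.3 + 26.4 + 23.2 + 25.4 + 24.6 + 25.1 + 24.4 + 24.6 + 25.7) / 9 = 224.7000 / 9 = 24.9667
R̄ = (4.9 + 5.4 + 6.5 + 5.2 + 5.6 + 4.5 + 5.0 + 6.4 + 4.3) / 9 = 47.8000 / 9 = 5.3111
LCL = X̄̄ − A₂·R̄ = 24.9667 − 0.373 × 5.3111 = 22.9856

22.99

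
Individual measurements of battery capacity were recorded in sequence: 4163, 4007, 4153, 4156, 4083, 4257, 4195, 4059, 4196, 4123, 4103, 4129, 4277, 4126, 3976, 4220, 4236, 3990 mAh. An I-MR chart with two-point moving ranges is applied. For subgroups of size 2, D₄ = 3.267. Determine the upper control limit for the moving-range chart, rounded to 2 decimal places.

Moving ranges: 156, 146, 3, 73, 174, 62, 136, 137, 73, 20, 26, 148, 151, 150, 244, 16, 246; M̄R̄ = 1961.0000 / 17 = 115.3529
UCL_MR = D₄·M̄R̄ = 3.267 × 115.3529 = 376.8581

376.86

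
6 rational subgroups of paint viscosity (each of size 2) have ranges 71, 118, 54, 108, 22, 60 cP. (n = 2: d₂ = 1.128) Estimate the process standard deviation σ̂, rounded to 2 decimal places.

R̄ = (71 + 118 + 54 + 108 + 22 + 60) / 6 = 72.1667
σ̂ = R̄ / d₂ = 72.1667 / 1.128 = 63.9775

63.98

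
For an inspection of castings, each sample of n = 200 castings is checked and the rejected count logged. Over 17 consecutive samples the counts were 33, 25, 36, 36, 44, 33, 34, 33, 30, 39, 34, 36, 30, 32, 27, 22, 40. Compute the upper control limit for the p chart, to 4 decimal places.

p̄ = Σdᵢ / (k·n) = 564 / (17 × 200) = 0.16588
UCL = p̄ + 3·√(p̄(1−p̄)/n) = 0.16588 + 3 × √(0.16588×0.83412/200) = 0.16588 + 3 × 0.02630 = 0.24479

0.2448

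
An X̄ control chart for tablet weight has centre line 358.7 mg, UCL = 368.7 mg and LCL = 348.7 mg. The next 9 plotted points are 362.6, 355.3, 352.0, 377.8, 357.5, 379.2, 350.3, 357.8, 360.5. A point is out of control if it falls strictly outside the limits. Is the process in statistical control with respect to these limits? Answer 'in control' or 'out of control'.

Compare each point to [348.7, 368.7]: sample 4 = 377.8 > UCL; sample 6 = 379.2 > UCL.

out of control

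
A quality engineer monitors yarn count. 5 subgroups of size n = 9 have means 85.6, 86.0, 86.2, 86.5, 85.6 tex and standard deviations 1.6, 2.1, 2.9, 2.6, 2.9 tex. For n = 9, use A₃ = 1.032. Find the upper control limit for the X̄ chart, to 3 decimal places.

88.477

X̄̄ = (85.6 + 86.0 + 86.2 + 86.5 + 85.6) / 5 = 85.9800
s̄ = (1.6 + 2.1 + 2.9 + 2.6 + 2.9) / 5 = 2.4200
UCL = X̄̄ + A₃·s̄ = 85.9800 + 1.032 × 2.4200 = 88.4774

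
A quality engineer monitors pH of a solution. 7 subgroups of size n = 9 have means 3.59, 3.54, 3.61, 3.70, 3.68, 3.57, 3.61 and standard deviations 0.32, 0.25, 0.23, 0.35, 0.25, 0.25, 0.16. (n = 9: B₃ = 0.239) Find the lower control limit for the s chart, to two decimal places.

s̄ = (0.32 + 0.25 + 0.23 + 0.35 + 0.25 + 0.25 + 0.16) / 7 = 0.2586
LCL_s = B₃·s̄ = 0.239 × 0.2586 = 0.0618

0.06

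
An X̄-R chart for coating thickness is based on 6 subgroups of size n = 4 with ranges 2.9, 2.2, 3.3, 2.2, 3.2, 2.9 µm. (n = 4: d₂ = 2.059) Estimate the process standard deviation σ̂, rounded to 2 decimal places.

1.35

R̄ = (2.9 + 2.2 + 3.3 + 2.2 + 3.2 + 2.9) / 6 = 2.7833
σ̂ = R̄ / d₂ = 2.7833 / 2.059 = 1.3518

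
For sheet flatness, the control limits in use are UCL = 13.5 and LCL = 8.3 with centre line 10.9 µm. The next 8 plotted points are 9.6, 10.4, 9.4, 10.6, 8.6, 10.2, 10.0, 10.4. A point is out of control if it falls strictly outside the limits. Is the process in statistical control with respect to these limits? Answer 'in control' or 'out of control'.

All 8 points lie within [8.3, 13.5].

in control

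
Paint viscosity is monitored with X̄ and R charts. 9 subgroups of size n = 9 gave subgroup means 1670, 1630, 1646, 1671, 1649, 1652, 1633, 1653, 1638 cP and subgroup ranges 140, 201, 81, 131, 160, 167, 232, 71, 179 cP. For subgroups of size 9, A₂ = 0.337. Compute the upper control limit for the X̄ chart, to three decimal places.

X̄̄ = (1670 + 1630 + 1646 + 1671 + 1649 + 1652 + 1633 + 1653 + 1638) / 9 = 14842.0000 / 9 = 1649.1111
R̄ = (140 + 201 + 81 + 131 + 160 + 167 + 232 + 71 + 179) / 9 = 1362.0000 / 9 = 151.3333
UCL = X̄̄ + A₂·R̄ = 1649.1111 + 0.337 × 151.3333 = 1700.1104

1700.110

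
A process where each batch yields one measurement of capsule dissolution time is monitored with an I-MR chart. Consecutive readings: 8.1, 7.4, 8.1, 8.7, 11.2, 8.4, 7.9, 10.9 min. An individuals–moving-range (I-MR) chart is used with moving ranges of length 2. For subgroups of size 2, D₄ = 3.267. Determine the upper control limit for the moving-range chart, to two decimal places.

Moving ranges: 0.7, 0.7, 0.6, 2.5, 2.8, 0.5, 3.0; M̄R̄ = 10.8000 / 7 = 1.5429
UCL_MR = D₄·M̄R̄ = 3.267 × 1.5429 = 5.0405

5.04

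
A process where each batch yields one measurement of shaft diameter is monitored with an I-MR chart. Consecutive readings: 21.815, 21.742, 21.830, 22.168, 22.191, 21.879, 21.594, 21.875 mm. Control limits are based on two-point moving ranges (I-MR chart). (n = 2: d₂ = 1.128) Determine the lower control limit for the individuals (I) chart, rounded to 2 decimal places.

21.35

X̄ = (21.815 + 21.742 + 21.830 + 22.168 + 22.191 + 21.879 + 21.594 + 21.875) / 8 = 21.8867
Moving ranges: 0.073, 0.088, 0.338, 0.023, 0.312, 0.285, 0.281; M̄R̄ = 1.4000 / 7 = 0.2000
LCL = X̄ − 3·M̄R̄/d₂ = 21.8867 − 3 × 0.2000 / 1.128 = 21.3548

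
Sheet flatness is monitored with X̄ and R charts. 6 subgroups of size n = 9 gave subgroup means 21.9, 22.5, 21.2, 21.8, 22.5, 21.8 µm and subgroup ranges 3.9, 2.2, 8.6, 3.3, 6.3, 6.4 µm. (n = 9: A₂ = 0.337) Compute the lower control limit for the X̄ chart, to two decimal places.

X̄̄ = (21.9 + 22.5 + 21.2 + 21.8 + 22.5 + 21.8) / 6 = 131.7000 / 6 = 21.9500
R̄ = (3.9 + 2.2 + 8.6 + 3.3 + 6.3 + 6.4) / 6 = 30.7000 / 6 = 5.1167
LCL = X̄̄ − A₂·R̄ = 21.9500 − 0.337 × 5.1167 = 20.2257

20.23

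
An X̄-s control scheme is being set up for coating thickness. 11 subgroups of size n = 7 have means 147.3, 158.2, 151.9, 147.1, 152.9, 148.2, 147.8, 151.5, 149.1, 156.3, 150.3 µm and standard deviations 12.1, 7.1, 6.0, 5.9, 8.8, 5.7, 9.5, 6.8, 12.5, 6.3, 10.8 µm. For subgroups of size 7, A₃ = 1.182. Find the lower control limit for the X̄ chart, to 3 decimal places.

141.132

X̄̄ = (147.3 + 158.2 + 151.9 + 147.1 + 152.9 + 148.2 + 147.8 + 151.5 + 149.1 + 156.3 + 150.3) / 11 = 150.9636
s̄ = (12.1 + 7.1 + 6.0 + 5.9 + 8.8 + 5.7 + 9.5 + 6.8 + 12.5 + 6.3 + 10.8) / 11 = 8.3182
LCL = X̄̄ − A₃·s̄ = 150.9636 − 1.182 × 8.3182 = 141.1315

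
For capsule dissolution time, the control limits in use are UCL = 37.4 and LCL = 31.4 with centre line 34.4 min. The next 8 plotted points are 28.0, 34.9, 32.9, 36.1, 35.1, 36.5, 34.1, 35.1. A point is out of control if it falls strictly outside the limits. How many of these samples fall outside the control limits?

1

Compare each point to [31.4, 37.4]: sample 1 = 28.0 < LCL.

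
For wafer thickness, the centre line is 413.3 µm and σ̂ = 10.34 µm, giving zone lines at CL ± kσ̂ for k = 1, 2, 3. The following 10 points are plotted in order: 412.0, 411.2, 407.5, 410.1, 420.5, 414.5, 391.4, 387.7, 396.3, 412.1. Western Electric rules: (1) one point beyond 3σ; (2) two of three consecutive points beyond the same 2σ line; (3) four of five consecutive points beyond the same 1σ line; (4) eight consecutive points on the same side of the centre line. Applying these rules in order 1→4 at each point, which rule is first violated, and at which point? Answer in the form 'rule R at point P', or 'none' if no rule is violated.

rule 2 at point 8

Zone of each point (C = within 1σ̂, B = 1σ̂–2σ̂, A = 2σ̂–3σ̂, * = beyond 3σ̂; sign = side of CL): 1:-C, 2:-C, 3:-C, 4:-C, 5:+C, 6:+C, 7:-A, 8:-A, 9:-B, 10:-C
Rule 2 (two of three consecutive points beyond the same 2σ limit) is satisfied at point 8.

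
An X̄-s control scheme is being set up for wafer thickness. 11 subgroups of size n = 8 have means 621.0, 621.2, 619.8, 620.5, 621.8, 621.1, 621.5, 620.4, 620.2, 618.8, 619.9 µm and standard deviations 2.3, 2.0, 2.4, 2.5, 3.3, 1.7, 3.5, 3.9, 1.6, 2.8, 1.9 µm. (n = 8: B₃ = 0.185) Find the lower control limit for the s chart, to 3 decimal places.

0.469

s̄ = (2.3 + 2.0 + 2.4 + 2.5 + 3.3 + 1.7 + 3.5 + 3.9 + 1.6 + 2.8 + 1.9) / 11 = 2.5364
LCL_s = B₃·s̄ = 0.185 × 2.5364 = 0.4692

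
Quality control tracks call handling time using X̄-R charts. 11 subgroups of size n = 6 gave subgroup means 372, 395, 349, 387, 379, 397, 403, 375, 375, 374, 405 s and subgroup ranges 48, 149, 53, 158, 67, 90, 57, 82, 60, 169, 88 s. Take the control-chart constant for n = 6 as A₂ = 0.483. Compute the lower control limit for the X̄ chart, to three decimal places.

X̄̄ = (372 + 395 + 349 + 387 + 379 + 397 + 403 + 375 + 375 + 374 + 405) / 11 = 4211.0000 / 11 = 382.8182
R̄ = (48 + 149 + 53 + 158 + 67 + 90 + 57 + 82 + 60 + 169 + 88) / 11 = 1021.0000 / 11 = 92.8182
LCL = X̄̄ − A₂·R̄ = 382.8182 − 0.483 × 92.8182 = 337.9870

337.987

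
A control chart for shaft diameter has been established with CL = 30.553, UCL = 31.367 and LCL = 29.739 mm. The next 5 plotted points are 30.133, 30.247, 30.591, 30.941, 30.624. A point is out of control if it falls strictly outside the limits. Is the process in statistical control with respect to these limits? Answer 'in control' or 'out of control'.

All 5 points lie within [29.739, 31.367].

in control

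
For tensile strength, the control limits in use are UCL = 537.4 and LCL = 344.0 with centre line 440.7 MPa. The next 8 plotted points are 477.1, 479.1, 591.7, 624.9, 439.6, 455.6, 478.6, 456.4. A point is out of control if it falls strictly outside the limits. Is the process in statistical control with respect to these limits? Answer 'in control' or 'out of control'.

Compare each point to [344.0, 537.4]: sample 3 = 591.7 > UCL; sample 4 = 624.9 > UCL.

out of control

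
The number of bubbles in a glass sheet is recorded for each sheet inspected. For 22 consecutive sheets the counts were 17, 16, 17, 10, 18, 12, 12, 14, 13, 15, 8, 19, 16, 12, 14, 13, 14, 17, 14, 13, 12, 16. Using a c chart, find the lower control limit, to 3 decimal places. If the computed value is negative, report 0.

c̄ = (17 + 16 + 17 + 10 + 18 + 12 + 12 + 14 + 13 + 15 + 8 + 19 + 16 + 12 + 14 + 13 + 14 + 17 + 14 + 13 + 12 + 16) / 22 = 312 / 22 = 14.1818
LCL = c̄ − 3√c̄ = 14.1818 − 3 × 3.7659 = 2.8842

2.884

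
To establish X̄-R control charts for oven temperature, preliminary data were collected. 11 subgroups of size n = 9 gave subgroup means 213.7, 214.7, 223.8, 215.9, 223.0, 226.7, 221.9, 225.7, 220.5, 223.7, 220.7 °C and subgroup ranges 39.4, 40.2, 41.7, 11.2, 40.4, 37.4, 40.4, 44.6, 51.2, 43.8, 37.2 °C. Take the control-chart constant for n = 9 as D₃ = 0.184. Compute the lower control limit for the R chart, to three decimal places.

R̄ = (39.4 + 40.2 + 41.7 + 11.2 + 40.4 + 37.4 + 40.4 + 44.6 + 51.2 + 43.8 + 37.2) / 11 = 427.5000 / 11 = 38.8636
LCL_R = D₃·R̄ = 0.184 × 38.8636 = 7.1509

7.151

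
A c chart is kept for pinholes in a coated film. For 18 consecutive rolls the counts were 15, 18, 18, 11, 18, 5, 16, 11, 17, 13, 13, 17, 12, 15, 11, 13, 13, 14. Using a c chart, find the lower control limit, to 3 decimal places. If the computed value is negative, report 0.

c̄ = (15 + 18 + 18 + 11 + 18 + 5 + 16 + 11 + 17 + 13 + 13 + 17 + 12 + 15 + 11 + 13 + 13 + 14) / 18 = 250 / 18 = 13.8889
LCL = c̄ − 3√c̄ = 13.8889 − 3 × 3.7268 = 2.7085

2.709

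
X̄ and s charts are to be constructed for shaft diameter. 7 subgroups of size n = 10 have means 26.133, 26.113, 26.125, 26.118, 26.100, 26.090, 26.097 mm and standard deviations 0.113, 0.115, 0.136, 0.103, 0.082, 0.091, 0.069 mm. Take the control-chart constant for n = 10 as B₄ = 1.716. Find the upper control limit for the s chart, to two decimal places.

0.17

s̄ = (0.113 + 0.115 + 0.136 + 0.103 + 0.082 + 0.091 + 0.069) / 7 = 0.1013
UCL_s = B₄·s̄ = 1.716 × 0.1013 = 0.1738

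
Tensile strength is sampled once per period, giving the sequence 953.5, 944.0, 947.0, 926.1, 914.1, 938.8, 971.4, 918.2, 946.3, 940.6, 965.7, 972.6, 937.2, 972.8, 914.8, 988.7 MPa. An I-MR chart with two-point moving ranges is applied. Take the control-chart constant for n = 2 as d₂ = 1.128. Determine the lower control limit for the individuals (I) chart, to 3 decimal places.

X̄ = (953.5 + 944.0 + 947.0 + 926.1 + 914.1 + 938.8 + 971.4 + 918.2 + 946.3 + 940.6 + 965.7 + 972.6 + 937.2 + 972.8 + 914.8 + 988.7) / 16 = 946.9875
Moving ranges: 9.5, 3.0, 20.9, 12.0, 24.7, 32.6, 53.2, 28.1, 5.7, 25.1, 6.9, 35.4, 35.6, 58.0, 73.9; M̄R̄ = 424.6000 / 15 = 28.3067
LCL = X̄ − 3·M̄R̄/d₂ = 946.9875 − 3 × 28.3067 / 1.128 = 871.7038

871.704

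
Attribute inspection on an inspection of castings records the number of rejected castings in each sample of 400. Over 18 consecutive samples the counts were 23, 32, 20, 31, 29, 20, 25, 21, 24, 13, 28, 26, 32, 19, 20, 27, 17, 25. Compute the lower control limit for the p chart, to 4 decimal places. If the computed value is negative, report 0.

p̄ = Σdᵢ / (k·n) = 432 / (18 × 400) = 0.06000
LCL = p̄ − 3·√(p̄(1−p̄)/n) = 0.06000 − 3 × 0.01187 = 0.02438

0.0244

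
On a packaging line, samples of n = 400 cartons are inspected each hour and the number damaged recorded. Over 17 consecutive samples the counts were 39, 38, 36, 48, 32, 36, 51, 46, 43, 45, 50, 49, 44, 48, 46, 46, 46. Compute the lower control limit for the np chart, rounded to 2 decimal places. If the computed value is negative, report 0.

24.99

p̄ = Σdᵢ / (k·n) = 743 / (17 × 400) = 0.10926
LCL = np̄ − 3·√(np̄(1−p̄)) = 43.7059 − 3 × 6.2394 = 24.9876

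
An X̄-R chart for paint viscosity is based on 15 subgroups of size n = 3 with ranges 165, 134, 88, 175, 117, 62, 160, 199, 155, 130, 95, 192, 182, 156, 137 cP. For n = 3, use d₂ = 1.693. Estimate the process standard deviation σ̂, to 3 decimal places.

84.544

R̄ = (165 + 134 + 88 + 175 + 117 + 62 + 160 + 199 + 155 + 130 + 95 + 192 + 182 + 156 + 137) / 15 = 143.1333
σ̂ = R̄ / d₂ = 143.1333 / 1.693 = 84.5442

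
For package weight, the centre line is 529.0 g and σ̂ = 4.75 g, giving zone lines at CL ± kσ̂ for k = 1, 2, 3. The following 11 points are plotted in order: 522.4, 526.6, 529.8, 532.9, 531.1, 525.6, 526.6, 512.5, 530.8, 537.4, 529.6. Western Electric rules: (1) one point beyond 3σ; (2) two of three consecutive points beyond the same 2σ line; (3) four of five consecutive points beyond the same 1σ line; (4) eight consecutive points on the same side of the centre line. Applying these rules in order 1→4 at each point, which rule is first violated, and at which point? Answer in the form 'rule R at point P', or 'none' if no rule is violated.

rule 1 at point 8

Zone of each point (C = within 1σ̂, B = 1σ̂–2σ̂, A = 2σ̂–3σ̂, * = beyond 3σ̂; sign = side of CL): 1:-B, 2:-C, 3:+C, 4:+C, 5:+C, 6:-C, 7:-C, 8:-*, 9:+C, 10:+B, 11:+C
Rule 1 (one point beyond the 3σ limits) is satisfied at point 8.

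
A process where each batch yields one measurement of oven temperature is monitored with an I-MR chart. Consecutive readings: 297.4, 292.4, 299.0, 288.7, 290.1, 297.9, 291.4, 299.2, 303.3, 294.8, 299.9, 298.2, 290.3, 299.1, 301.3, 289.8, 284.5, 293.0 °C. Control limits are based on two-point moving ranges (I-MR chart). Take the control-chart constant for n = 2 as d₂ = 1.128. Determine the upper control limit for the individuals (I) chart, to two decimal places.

X̄ = (297.4 + 292.4 + 299.0 + 288.7 + 290.1 + 297.9 + 291.4 + 299.2 + 303.3 + 294.8 + 299.9 + 298.2 + 290.3 + 299.1 + 301.3 + 289.8 + 284.5 + 293.0) / 18 = 295.0167
Moving ranges: 5.0, 6.6, 10.3, 1.4, 7.8, 6.5, 7.8, 4.1, 8.5, 5.1, 1.7, 7.9, 8.8, 2.2, 11.5, 5.3, 8.5; M̄R̄ = 109.0000 / 17 = 6.4118
UCL = X̄ + 3·M̄R̄/d₂ = 295.0167 + 3 × 6.4118 / 1.128 = 312.0692

312.07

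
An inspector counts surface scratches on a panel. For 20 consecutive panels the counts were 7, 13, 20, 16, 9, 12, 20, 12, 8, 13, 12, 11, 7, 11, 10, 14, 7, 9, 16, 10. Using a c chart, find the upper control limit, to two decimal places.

c̄ = (7 + 13 + 20 + 16 + 9 + 12 + 20 + 12 + 8 + 13 + 12 + 11 + 7 + 11 + 10 + 14 + 7 + 9 + 16 + 10) / 20 = 237 / 20 = 11.8500
UCL = c̄ + 3√c̄ = 11.8500 + 3 × √11.8500 = 11.8500 + 3 × 3.4424 = 22.1771

22.18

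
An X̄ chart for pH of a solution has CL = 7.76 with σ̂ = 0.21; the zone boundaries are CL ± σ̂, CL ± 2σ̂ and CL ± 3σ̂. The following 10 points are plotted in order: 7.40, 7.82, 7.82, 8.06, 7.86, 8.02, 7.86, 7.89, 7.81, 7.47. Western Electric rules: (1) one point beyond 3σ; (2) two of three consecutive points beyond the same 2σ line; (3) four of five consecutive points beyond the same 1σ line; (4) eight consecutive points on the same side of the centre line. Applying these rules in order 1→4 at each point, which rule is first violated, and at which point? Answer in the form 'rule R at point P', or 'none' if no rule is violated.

rule 4 at point 9

Zone of each point (C = within 1σ̂, B = 1σ̂–2σ̂, A = 2σ̂–3σ̂, * = beyond 3σ̂; sign = side of CL): 1:-B, 2:+C, 3:+C, 4:+B, 5:+C, 6:+B, 7:+C, 8:+C, 9:+C, 10:-B
Rule 4 (eight consecutive points on the same side of the centre line) is satisfied at point 9.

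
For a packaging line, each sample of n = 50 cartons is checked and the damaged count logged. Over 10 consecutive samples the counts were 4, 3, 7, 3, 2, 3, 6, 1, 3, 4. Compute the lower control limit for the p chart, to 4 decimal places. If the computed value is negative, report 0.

p̄ = Σdᵢ / (k·n) = 36 / (10 × 50) = 0.07200
LCL = p̄ − 3·√(p̄(1−p̄)/n) = 0.07200 − 3 × 0.03656 = -0.03767 → 0 (negative, so LCL = 0)

0.0000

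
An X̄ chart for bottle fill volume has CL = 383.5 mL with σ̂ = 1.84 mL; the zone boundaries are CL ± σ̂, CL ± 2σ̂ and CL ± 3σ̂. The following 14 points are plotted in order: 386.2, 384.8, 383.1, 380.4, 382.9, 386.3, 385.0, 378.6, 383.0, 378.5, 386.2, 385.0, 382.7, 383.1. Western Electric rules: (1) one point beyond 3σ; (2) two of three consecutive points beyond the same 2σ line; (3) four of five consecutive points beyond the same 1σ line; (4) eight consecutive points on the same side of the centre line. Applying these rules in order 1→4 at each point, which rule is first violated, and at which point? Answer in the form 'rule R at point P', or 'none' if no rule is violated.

Zone of each point (C = within 1σ̂, B = 1σ̂–2σ̂, A = 2σ̂–3σ̂, * = beyond 3σ̂; sign = side of CL): 1:+B, 2:+C, 3:-C, 4:-B, 5:-C, 6:+B, 7:+C, 8:-A, 9:-C, 10:-A, 11:+B, 12:+C, 13:-C, 14:-C
Rule 2 (two of three consecutive points beyond the same 2σ limit) is satisfied at point 10.

rule 2 at point 10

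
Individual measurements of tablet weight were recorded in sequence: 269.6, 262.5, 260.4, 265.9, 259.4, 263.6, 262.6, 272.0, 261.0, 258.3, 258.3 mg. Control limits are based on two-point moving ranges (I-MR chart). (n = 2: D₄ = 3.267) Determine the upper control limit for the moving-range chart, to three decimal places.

16.172

Moving ranges: 7.1, 2.1, 5.5, 6.5, 4.2, 1.0, 9.4, 11.0, 2.7, 0.0; M̄R̄ = 49.5000 / 10 = 4.9500
UCL_MR = D₄·M̄R̄ = 3.267 × 4.9500 = 16.1716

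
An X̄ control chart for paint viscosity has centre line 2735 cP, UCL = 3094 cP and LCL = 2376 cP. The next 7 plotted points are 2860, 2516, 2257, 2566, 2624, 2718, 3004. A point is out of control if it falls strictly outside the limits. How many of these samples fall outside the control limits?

Compare each point to [2376, 3094]: sample 3 = 2257 < LCL.

1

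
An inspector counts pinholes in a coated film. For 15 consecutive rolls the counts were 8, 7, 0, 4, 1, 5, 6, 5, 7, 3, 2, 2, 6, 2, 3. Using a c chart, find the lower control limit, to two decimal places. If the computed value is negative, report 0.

0.00

c̄ = (8 + 7 + 0 + 4 + 1 + 5 + 6 + 5 + 7 + 3 + 2 + 2 + 6 + 2 + 3) / 15 = 61 / 15 = 4.0667
LCL = c̄ − 3√c̄ = 4.0667 − 3 × 2.0166 = -1.9831 → 0 (cannot be negative)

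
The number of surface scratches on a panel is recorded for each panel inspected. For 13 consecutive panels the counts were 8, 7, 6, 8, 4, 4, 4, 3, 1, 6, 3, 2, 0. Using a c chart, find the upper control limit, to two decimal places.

c̄ = (8 + 7 + 6 + 8 + 4 + 4 + 4 + 3 + 1 + 6 + 3 + 2 + 0) / 13 = 56 / 13 = 4.3077
UCL = c̄ + 3√c̄ = 4.3077 + 3 × √4.3077 = 4.3077 + 3 × 2.0755 = 10.5342

10.53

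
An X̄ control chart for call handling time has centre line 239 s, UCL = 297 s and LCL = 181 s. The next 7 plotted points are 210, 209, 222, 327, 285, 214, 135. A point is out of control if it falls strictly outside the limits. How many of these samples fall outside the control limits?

Compare each point to [181, 297]: sample 4 = 327 > UCL; sample 7 = 135 < LCL.

2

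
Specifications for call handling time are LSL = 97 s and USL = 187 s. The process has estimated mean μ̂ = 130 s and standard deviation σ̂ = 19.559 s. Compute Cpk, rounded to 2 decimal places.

0.56

Cpu = (USL − μ̂) / (3σ̂) = (187 − 130) / (3 × 19.559) = 0.9714; Cpl = (μ̂ − LSL) / (3σ̂) = (130 − 97) / (3 × 19.559) = 0.5624; Cpk = min(Cpu, Cpl) = 0.5624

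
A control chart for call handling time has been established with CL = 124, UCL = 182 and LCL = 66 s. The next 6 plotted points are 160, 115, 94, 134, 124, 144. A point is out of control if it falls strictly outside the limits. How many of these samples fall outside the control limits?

0

All 6 points lie within [66, 182].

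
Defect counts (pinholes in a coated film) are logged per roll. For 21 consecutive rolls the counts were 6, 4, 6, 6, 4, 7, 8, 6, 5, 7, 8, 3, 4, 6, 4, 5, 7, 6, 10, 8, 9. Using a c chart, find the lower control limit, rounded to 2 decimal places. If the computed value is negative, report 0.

c̄ = (6 + 4 + 6 + 6 + 4 + 7 + 8 + 6 + 5 + 7 + 8 + 3 + 4 + 6 + 4 + 5 + 7 + 6 + 10 + 8 + 9) / 21 = 129 / 21 = 6.1429
LCL = c̄ − 3√c̄ = 6.1429 − 3 × 2.4785 = -1.2926 → 0 (cannot be negative)

0.00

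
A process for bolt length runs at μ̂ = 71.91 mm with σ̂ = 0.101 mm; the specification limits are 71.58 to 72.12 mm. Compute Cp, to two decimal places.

0.89

Cp = (USL − LSL) / (6σ̂) = (72.12 − 71.58) / (6 × 0.101) = 0.5400 / 0.6060 = 0.8911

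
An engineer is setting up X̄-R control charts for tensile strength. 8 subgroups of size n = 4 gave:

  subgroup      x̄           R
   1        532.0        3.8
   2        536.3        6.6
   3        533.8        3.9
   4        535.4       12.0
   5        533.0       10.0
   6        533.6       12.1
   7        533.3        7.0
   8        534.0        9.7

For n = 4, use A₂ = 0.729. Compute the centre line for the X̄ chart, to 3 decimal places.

533.925

X̄̄ = (532.0 + 536.3 + 533.8 + 535.4 + 533.0 + 533.6 + 533.3 + 534.0) / 8 = 4271.4000 / 8 = 533.9250
CL = X̄̄ = 533.9250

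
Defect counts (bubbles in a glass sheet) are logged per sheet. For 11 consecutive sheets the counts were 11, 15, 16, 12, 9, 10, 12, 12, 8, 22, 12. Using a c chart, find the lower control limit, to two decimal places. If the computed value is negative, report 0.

c̄ = (11 + 15 + 16 + 12 + 9 + 10 + 12 + 12 + 8 + 22 + 12) / 11 = 139 / 11 = 12.6364
LCL = c̄ − 3√c̄ = 12.6364 − 3 × 3.5548 = 1.9721

1.97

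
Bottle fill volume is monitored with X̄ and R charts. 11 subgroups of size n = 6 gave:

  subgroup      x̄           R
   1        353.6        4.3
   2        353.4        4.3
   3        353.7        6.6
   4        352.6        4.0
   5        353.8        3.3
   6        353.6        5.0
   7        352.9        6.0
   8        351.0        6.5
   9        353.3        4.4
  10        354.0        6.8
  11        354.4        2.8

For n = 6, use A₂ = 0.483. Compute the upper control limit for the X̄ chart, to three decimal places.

X̄̄ = (353.6 + 353.4 + 353.7 + 352.6 + 353.8 + 353.6 + 352.9 + 351.0 + 353.3 + 354.0 + 354.4) / 11 = 3886.3000 / 11 = 353.3000
R̄ = (4.3 + 4.3 + 6.6 + 4.0 + 3.3 + 5.0 + 6.0 + 6.5 + 4.4 + 6.8 + 2.8) / 11 = 54.0000 / 11 = 4.9091
UCL = X̄̄ + A₂·R̄ = 353.3000 + 0.483 × 4.9091 = 355.6711

355.671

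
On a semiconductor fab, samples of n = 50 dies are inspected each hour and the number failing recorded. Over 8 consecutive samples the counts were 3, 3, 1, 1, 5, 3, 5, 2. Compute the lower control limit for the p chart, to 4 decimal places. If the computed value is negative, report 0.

0.0000

p̄ = Σdᵢ / (k·n) = 23 / (8 × 50) = 0.05750
LCL = p̄ − 3·√(p̄(1−p̄)/n) = 0.05750 − 3 × 0.03292 = -0.04127 → 0 (negative, so LCL = 0)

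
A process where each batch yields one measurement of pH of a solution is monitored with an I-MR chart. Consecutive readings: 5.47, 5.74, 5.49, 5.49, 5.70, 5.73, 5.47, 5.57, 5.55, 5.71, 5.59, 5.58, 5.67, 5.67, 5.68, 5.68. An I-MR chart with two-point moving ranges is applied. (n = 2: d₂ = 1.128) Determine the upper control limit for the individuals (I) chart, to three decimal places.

5.883

X̄ = (5.47 + 5.74 + 5.49 + 5.49 + 5.70 + 5.73 + 5.47 + 5.57 + 5.55 + 5.71 + 5.59 + 5.58 + 5.67 + 5.67 + 5.68 + 5.68) / 16 = 5.6119
Moving ranges: 0.27, 0.25, 0.00, 0.21, 0.03, 0.26, 0.10, 0.02, 0.16, 0.12, 0.01, 0.09, 0.00, 0.01, 0.00; M̄R̄ = 1.5300 / 15 = 0.1020
UCL = X̄ + 3·M̄R̄/d₂ = 5.6119 + 3 × 0.1020 / 1.128 = 5.8832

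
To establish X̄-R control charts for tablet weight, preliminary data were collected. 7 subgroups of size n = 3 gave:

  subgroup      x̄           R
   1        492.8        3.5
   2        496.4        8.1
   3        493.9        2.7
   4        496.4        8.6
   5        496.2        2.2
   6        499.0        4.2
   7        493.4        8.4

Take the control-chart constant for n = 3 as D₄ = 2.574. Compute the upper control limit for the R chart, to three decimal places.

13.863

R̄ = (3.5 + 8.1 + 2.7 + 8.6 + 2.2 + 4.2 + 8.4) / 7 = 37.7000 / 7 = 5.3857
UCL_R = D₄·R̄ = 2.574 × 5.3857 = 13.8628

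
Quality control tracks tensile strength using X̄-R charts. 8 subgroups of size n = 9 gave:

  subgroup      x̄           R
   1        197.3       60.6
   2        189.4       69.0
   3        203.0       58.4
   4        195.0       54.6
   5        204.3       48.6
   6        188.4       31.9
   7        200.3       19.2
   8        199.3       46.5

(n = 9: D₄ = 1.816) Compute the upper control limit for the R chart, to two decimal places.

88.26

R̄ = (60.6 + 69.0 + 58.4 + 54.6 + 48.6 + 31.9 + 19.2 + 46.5) / 8 = 388.8000 / 8 = 48.6000
UCL_R = D₄·R̄ = 1.816 × 48.6000 = 88.2576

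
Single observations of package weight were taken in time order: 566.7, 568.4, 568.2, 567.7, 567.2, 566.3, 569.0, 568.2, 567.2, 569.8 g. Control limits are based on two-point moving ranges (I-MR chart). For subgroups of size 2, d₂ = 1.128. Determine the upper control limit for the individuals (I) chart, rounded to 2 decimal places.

X̄ = (566.7 + 568.4 + 568.2 + 567.7 + 567.2 + 566.3 + 569.0 + 568.2 + 567.2 + 569.8) / 10 = 567.8700
Moving ranges: 1.7, 0.2, 0.5, 0.5, 0.9, 2.7, 0.8, 1.0, 2.6; M̄R̄ = 10.9000 / 9 = 1.2111
UCL = X̄ + 3·M̄R̄/d₂ = 567.8700 + 3 × 1.2111 / 1.128 = 571.0910

571.09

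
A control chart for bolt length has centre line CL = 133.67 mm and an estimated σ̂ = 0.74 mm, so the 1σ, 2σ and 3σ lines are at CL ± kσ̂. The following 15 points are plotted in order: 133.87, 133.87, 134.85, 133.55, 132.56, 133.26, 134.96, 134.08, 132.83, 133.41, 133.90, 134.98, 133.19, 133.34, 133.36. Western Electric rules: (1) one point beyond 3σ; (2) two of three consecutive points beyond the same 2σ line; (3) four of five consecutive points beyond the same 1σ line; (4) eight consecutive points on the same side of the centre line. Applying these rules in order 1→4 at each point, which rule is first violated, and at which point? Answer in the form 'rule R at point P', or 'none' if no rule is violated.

none

Zone of each point (C = within 1σ̂, B = 1σ̂–2σ̂, A = 2σ̂–3σ̂, * = beyond 3σ̂; sign = side of CL): 1:+C, 2:+C, 3:+B, 4:-C, 5:-B, 6:-C, 7:+B, 8:+C, 9:-B, 10:-C, 11:+C, 12:+B, 13:-C, 14:-C, 15:-C
No rule fires across all 15 points.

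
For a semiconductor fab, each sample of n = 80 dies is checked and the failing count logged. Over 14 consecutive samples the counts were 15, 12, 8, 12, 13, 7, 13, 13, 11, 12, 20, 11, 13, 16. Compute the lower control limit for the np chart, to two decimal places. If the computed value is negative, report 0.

p̄ = Σdᵢ / (k·n) = 176 / (14 × 80) = 0.15714
LCL = np̄ − 3·√(np̄(1−p̄)) = 12.5714 − 3 × 3.2551 = 2.8060

2.81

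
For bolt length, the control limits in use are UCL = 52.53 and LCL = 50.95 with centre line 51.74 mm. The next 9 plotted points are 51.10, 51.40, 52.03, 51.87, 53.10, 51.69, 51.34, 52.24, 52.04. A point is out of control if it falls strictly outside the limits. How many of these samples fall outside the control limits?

1

Compare each point to [50.95, 52.53]: sample 5 = 53.10 > UCL.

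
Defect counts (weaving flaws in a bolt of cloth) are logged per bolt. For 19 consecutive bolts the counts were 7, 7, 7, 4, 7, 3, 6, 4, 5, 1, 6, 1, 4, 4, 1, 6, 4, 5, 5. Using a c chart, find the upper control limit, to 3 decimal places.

c̄ = (7 + 7 + 7 + 4 + 7 + 3 + 6 + 4 + 5 + 1 + 6 + 1 + 4 + 4 + 1 + 6 + 4 + 5 + 5) / 19 = 87 / 19 = 4.5789
UCL = c̄ + 3√c̄ = 4.5789 + 3 × √4.5789 = 4.5789 + 3 × 2.1398 = 10.9985

10.998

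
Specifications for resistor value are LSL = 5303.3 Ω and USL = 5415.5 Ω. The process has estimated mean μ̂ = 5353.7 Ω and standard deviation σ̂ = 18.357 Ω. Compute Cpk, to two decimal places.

Cpu = (USL − μ̂) / (3σ̂) = (5415.5 − 5353.7) / (3 × 18.357) = 1.1222; Cpl = (μ̂ − LSL) / (3σ̂) = (5353.7 − 5303.3) / (3 × 18.357) = 0.9152; Cpk = min(Cpu, Cpl) = 0.9152

0.92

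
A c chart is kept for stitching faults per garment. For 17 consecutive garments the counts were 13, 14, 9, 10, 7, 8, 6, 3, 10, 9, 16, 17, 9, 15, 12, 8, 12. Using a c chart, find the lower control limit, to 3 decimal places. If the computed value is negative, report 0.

0.763

c̄ = (13 + 14 + 9 + 10 + 7 + 8 + 6 + 3 + 10 + 9 + 16 + 17 + 9 + 15 + 12 + 8 + 12) / 17 = 178 / 17 = 10.4706
LCL = c̄ − 3√c̄ = 10.4706 − 3 × 3.2358 = 0.7631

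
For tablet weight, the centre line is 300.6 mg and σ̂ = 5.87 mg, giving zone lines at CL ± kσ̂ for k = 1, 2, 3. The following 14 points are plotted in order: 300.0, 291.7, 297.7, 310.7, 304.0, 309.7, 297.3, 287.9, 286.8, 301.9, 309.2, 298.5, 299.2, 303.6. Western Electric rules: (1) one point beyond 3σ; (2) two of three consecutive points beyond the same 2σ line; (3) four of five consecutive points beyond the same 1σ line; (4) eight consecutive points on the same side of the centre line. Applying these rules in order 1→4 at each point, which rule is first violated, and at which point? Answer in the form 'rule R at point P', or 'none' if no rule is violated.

Zone of each point (C = within 1σ̂, B = 1σ̂–2σ̂, A = 2σ̂–3σ̂, * = beyond 3σ̂; sign = side of CL): 1:-C, 2:-B, 3:-C, 4:+B, 5:+C, 6:+B, 7:-C, 8:-A, 9:-A, 10:+C, 11:+B, 12:-C, 13:-C, 14:+C
Rule 2 (two of three consecutive points beyond the same 2σ limit) is satisfied at point 9.

rule 2 at point 9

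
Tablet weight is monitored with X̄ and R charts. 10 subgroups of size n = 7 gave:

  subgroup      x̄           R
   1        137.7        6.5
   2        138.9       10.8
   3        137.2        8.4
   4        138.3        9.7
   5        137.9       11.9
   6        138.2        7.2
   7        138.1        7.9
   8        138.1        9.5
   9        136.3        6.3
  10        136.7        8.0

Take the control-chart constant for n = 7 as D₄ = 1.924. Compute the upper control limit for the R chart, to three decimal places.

16.585

R̄ = (6.5 + 10.8 + 8.4 + 9.7 + 11.9 + 7.2 + 7.9 + 9.5 + 6.3 + 8.0) / 10 = 86.2000 / 10 = 8.6200
UCL_R = D₄·R̄ = 1.924 × 8.6200 = 16.5849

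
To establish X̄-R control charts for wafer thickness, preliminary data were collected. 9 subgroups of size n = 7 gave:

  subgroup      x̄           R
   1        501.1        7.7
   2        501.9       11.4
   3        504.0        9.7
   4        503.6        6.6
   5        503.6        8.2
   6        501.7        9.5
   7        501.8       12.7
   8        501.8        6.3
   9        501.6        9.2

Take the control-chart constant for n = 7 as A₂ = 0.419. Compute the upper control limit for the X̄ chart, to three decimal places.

X̄̄ = (501.1 + 501.9 + 504.0 + 503.6 + 503.6 + 501.7 + 501.8 + 501.8 + 501.6) / 9 = 4521.1000 / 9 = 502.3444
R̄ = (7.7 + 11.4 + 9.7 + 6.6 + 8.2 + 9.5 + 12.7 + 6.3 + 9.2) / 9 = 81.3000 / 9 = 9.0333
UCL = X̄̄ + A₂·R̄ = 502.3444 + 0.419 × 9.0333 = 506.1294

506.129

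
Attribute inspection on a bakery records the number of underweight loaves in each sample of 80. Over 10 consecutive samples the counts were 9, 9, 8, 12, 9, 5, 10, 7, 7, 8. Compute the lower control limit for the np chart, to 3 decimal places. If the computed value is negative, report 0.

p̄ = Σdᵢ / (k·n) = 84 / (10 × 80) = 0.10500
LCL = np̄ − 3·√(np̄(1−p̄)) = 8.4000 − 3 × 2.7419 = 0.1743

0.174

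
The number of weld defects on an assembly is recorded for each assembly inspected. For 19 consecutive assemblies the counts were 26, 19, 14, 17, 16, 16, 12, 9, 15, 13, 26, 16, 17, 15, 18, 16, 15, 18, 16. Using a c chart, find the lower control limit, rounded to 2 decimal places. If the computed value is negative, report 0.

c̄ = (26 + 19 + 14 + 17 + 16 + 16 + 12 + 9 + 15 + 13 + 26 + 16 + 17 + 15 + 18 + 16 + 15 + 18 + 16) / 19 = 314 / 19 = 16.5263
LCL = c̄ − 3√c̄ = 16.5263 − 3 × 4.0653 = 4.3305

4.33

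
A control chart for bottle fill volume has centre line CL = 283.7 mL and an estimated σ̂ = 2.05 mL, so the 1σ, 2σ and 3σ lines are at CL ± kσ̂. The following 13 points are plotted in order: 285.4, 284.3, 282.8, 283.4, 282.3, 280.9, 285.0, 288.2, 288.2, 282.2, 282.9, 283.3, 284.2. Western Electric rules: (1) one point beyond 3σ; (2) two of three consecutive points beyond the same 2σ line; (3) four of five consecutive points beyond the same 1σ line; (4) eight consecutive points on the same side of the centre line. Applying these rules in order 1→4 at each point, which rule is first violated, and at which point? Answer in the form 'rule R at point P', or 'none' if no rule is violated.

Zone of each point (C = within 1σ̂, B = 1σ̂–2σ̂, A = 2σ̂–3σ̂, * = beyond 3σ̂; sign = side of CL): 1:+C, 2:+C, 3:-C, 4:-C, 5:-C, 6:-B, 7:+C, 8:+A, 9:+A, 10:-C, 11:-C, 12:-C, 13:+C
Rule 2 (two of three consecutive points beyond the same 2σ limit) is satisfied at point 9.

rule 2 at point 9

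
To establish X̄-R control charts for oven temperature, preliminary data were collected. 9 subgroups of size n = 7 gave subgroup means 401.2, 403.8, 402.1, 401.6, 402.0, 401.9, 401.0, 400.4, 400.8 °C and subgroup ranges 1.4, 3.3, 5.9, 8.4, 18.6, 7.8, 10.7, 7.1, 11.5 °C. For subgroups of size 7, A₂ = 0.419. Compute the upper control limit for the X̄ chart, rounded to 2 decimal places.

405.12

X̄̄ = (401.2 + 403.8 + 402.1 + 401.6 + 402.0 + 401.9 + 401.0 + 400.4 + 400.8) / 9 = 3614.8000 / 9 = 401.6444
R̄ = (1.4 + 3.3 + 5.9 + 8.4 + 18.6 + 7.8 + 10.7 + 7.1 + 11.5) / 9 = 74.7000 / 9 = 8.3000
UCL = X̄̄ + A₂·R̄ = 401.6444 + 0.419 × 8.3000 = 405.1221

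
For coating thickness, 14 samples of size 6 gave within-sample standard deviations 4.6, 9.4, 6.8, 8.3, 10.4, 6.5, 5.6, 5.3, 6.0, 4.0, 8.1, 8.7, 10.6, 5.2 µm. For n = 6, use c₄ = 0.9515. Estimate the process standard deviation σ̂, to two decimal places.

7.47

s̄ = (4.6 + 9.4 + 6.8 + 8.3 + 10.4 + 6.5 + 5.6 + 5.3 + 6.0 + 4.0 + 8.1 + 8.7 + 10.6 + 5.2) / 14 = 7.1071
σ̂ = s̄ / c₄ = 7.1071 / 0.9515 = 7.4694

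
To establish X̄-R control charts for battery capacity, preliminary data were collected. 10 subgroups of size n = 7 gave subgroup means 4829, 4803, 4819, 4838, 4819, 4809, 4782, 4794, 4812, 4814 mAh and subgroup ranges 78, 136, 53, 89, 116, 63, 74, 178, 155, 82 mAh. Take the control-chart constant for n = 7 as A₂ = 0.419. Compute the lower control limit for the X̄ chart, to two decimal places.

X̄̄ = (4829 + 4803 + 4819 + 4838 + 4819 + 4809 + 4782 + 4794 + 4812 + 4814) / 10 = 48119.0000 / 10 = 4811.9000
R̄ = (78 + 136 + 53 + 89 + 116 + 63 + 74 + 178 + 155 + 82) / 10 = 1024.0000 / 10 = 102.4000
LCL = X̄̄ − A₂·R̄ = 4811.9000 − 0.419 × 102.4000 = 4768.9944

4768.99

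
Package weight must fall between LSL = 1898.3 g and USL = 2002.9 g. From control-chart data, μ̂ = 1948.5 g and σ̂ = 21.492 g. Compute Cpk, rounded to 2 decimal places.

Cpu = (USL − μ̂) / (3σ̂) = (2002.9 − 1948.5) / (3 × 21.492) = 0.8437; Cpl = (μ̂ − LSL) / (3σ̂) = (1948.5 − 1898.3) / (3 × 21.492) = 0.7786; Cpk = min(Cpu, Cpl) = 0.7786

0.78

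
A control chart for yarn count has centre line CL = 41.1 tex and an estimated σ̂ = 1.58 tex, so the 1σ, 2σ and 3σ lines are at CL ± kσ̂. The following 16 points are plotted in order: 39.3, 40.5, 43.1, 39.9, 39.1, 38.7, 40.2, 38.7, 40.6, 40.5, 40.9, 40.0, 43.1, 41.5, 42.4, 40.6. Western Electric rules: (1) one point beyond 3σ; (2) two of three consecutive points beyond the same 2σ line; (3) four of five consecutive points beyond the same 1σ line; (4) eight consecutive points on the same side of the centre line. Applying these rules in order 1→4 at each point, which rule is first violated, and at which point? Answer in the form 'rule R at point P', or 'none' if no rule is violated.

Zone of each point (C = within 1σ̂, B = 1σ̂–2σ̂, A = 2σ̂–3σ̂, * = beyond 3σ̂; sign = side of CL): 1:-B, 2:-C, 3:+B, 4:-C, 5:-B, 6:-B, 7:-C, 8:-B, 9:-C, 10:-C, 11:-C, 12:-C, 13:+B, 14:+C, 15:+C, 16:-C
Rule 4 (eight consecutive points on the same side of the centre line) is satisfied at point 11.

rule 4 at point 11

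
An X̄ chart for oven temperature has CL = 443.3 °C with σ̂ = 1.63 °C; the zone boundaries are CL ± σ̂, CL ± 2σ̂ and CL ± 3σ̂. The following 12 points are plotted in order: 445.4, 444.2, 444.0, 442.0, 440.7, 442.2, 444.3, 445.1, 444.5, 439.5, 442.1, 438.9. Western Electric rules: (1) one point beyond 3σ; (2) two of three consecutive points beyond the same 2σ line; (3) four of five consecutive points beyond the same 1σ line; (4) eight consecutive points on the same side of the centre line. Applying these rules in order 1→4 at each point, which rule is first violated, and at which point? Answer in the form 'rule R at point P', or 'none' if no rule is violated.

Zone of each point (C = within 1σ̂, B = 1σ̂–2σ̂, A = 2σ̂–3σ̂, * = beyond 3σ̂; sign = side of CL): 1:+B, 2:+C, 3:+C, 4:-C, 5:-B, 6:-C, 7:+C, 8:+B, 9:+C, 10:-A, 11:-C, 12:-A
Rule 2 (two of three consecutive points beyond the same 2σ limit) is satisfied at point 12.

rule 2 at point 12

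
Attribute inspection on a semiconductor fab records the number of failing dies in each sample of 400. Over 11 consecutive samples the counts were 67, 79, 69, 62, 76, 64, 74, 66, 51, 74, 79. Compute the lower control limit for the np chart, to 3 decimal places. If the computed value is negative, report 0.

p̄ = Σdᵢ / (k·n) = 761 / (11 × 400) = 0.17295
LCL = np̄ − 3·√(np̄(1−p̄)) = 69.1818 − 3 × 7.5642 = 46.4893

46.489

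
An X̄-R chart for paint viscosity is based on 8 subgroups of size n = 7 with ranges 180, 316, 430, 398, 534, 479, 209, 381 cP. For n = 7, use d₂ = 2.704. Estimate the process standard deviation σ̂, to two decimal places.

135.31

R̄ = (180 + 316 + 430 + 398 + 534 + 479 + 209 + 381) / 8 = 365.8750
σ̂ = R̄ / d₂ = 365.8750 / 2.704 = 135.3088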